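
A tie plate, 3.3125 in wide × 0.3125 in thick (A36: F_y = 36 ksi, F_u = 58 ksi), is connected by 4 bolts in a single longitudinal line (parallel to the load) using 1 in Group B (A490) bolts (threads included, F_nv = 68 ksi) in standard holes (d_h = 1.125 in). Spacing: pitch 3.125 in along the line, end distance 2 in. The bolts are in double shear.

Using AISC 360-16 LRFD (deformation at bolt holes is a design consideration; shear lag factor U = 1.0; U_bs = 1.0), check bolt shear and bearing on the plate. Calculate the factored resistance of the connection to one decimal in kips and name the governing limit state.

Bolt shear: A_b = π(1)²/4 = 0.7854 in². φR_n = 0.75 × 68 × 0.7854 × 4 × 2 = 320.4 kips.
Bearing (0.3125 in plate, F_u = 58 ksi): end bolts L_c = 2 − 1.125/2 = 1.4375, R_n = min(1.2×1.4375×0.3125×58, 2.4×1×0.3125×58) = 31.266 kips/bolt; interior L_c = 3.125 − 1.125 = 2, R_n = 43.5 kips/bolt. φR_n = 0.75 × (1×31.266 + 3×43.5) = 121.3 kips.
Governing: min(320.4, 121.3) = 121.3 kips → bearing.

121.3 kips (bearing governs)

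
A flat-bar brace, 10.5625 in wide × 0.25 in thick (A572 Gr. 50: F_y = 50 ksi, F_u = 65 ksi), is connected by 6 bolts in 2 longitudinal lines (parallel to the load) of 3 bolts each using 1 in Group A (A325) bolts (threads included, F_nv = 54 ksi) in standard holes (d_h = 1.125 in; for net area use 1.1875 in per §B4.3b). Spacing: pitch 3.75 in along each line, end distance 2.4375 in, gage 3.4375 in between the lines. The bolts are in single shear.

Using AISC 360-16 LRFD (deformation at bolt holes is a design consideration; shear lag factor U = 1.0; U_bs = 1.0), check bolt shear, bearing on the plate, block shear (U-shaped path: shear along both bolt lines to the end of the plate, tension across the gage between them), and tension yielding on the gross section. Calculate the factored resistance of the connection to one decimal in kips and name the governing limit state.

Bolt shear: A_b = π(1)²/4 = 0.7854 in². φR_n = 0.75 × 54 × 0.7854 × 6 × 1 = 190.9 kips.
Bearing (0.25 in plate, F_u = 65 ksi): end bolts L_c = 2.4375 − 1.125/2 = 1.875, R_n = min(1.2×1.875×0.25×65, 2.4×1×0.25×65) = 36.563 kips/bolt; interior L_c = 3.75 − 1.125 = 2.625, R_n = 39 kips/bolt. φR_n = 0.75 × (2×36.563 + 4×39) = 171.8 kips.
Block shear: shear path 2×[2.4375+2×3.75] = 2×9.9375 in, A_gv = 4.9688, A_nv = 2×(9.9375 − 2.5×1.1875)×0.25 = 3.4844 in²; tension across gage: (3.4375 − 1×1.1875)×0.25 = 0.5625 in². R_n = min(0.6×65×3.4844, 0.6×50×4.9688) + 1.0×65×0.5625 = min(135.89, 149.06) + 36.563 = 172.45 kips. φR_n = 0.75 × 172.45 = 129.3 kips.
Tension yield (gross): A_g = 10.5625×0.25 = 2.6406 in². φR_n = 0.90 × 50 × 2.6406 = 118.8 kips.
Governing: min(190.9, 171.8, 129.3, 118.8) = 118.8 kips → gross-section yield.

118.8 kips (gross-section yield governs)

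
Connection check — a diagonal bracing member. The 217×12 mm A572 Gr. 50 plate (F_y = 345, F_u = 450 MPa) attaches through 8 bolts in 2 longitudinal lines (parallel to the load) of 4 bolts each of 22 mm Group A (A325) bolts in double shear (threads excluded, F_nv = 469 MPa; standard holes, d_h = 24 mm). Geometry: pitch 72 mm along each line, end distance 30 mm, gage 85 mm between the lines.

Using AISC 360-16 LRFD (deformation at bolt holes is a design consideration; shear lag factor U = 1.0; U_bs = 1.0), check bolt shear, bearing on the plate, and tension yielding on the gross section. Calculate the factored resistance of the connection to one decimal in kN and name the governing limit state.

Bolt shear: A_b = π(22)²/4 = 380.13 mm². φR_n = 0.75 × 469 × 380.13 × 8 × 2 = 2139.4 kN.
Bearing (12 mm plate, F_u = 450 MPa): end bolts L_c = 30 − 24/2 = 18, R_n = min(1.2×18×12×450, 2.4×22×12×450) = 116.64 kN/bolt; interior L_c = 72 − 24 = 48, R_n = 285.12 kN/bolt. φR_n = 0.75 × (2×116.64 + 6×285.12) = 1458.0 kN.
Tension yield (gross): A_g = 217×12 = 2604 mm². φR_n = 0.90 × 345 × 2604 = 808.5 kN.
Governing: min(2139.4, 1458.0, 808.5) = 808.5 kN → gross-section yield.

808.5 kN (gross-section yield governs)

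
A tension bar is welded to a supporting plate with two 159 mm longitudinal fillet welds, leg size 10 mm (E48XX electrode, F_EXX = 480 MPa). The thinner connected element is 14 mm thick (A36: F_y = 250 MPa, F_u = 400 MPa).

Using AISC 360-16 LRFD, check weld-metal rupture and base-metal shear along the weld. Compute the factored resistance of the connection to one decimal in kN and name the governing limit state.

Weld metal: throat = 0.707×10 = 7.07 mm, L = 2×159 = 318 mm. φR_n = 0.75 × 0.6 × 480 × 7.07 × 318 = 485.6 kN.
Base metal shear (14 mm plate): yield φR_n = 1.0×0.6×250×14×318 = 667.8 kN; rupture φR_n = 0.75×0.6×400×14×318 = 801.4 kN; take 667.8 kN (yield).
Governing: min(485.6, 667.8) = 485.6 kN → weld metal.

485.6 kN (weld metal governs)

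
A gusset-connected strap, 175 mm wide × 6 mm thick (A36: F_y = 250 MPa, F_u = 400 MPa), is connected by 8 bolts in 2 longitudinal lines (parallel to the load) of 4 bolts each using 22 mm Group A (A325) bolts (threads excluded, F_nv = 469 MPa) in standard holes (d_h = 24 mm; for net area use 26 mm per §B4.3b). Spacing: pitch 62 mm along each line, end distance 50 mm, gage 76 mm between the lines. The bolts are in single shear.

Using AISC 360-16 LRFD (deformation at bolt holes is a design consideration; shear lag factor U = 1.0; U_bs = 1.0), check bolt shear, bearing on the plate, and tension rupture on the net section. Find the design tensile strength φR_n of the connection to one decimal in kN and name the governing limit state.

Bolt shear: A_b = π(22)²/4 = 380.13 mm². φR_n = 0.75 × 469 × 380.13 × 8 × 1 = 1069.7 kN.
Bearing (6 mm plate, F_u = 400 MPa): end bolts L_c = 50 − 24/2 = 38, R_n = min(1.2×38×6×400, 2.4×22×6×400) = 109.44 kN/bolt; interior L_c = 62 − 24 = 38, R_n = 109.44 kN/bolt. φR_n = 0.75 × (2×109.44 + 6×109.44) = 656.6 kN.
Tension rupture (net): A_n = (175 − 2×26)×6 = 738 mm² (U = 1.0, A_e = A_n). φR_n = 0.75 × 400 × 738 = 221.4 kN.
Governing: min(1069.7, 656.6, 221.4) = 221.4 kN → net-section rupture.

221.4 kN (net-section rupture governs)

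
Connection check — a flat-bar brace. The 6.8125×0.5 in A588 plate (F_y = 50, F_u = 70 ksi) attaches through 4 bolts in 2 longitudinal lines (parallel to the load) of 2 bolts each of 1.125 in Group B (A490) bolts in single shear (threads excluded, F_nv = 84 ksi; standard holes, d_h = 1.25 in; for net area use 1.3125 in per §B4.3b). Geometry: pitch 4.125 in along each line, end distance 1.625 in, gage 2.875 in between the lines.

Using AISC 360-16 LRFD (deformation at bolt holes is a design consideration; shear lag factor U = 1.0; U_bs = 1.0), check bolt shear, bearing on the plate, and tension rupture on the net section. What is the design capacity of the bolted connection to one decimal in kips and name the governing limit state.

Bolt shear: A_b = π(1.125)²/4 = 0.99402 in². φR_n = 0.75 × 84 × 0.99402 × 4 × 1 = 250.5 kips.
Bearing (0.5 in plate, F_u = 70 ksi): end bolts L_c = 1.625 − 1.25/2 = 1, R_n = min(1.2×1×0.5×70, 2.4×1.125×0.5×70) = 42 kips/bolt; interior L_c = 4.125 − 1.25 = 2.875, R_n = 94.5 kips/bolt. φR_n = 0.75 × (2×42 + 2×94.5) = 204.8 kips.
Tension rupture (net): A_n = (6.8125 − 2×1.3125)×0.5 = 2.0938 in² (U = 1.0, A_e = A_n). φR_n = 0.75 × 70 × 2.0938 = 109.9 kips.
Governing: min(250.5, 204.8, 109.9) = 109.9 kips → net-section rupture.

109.9 kips (net-section rupture governs)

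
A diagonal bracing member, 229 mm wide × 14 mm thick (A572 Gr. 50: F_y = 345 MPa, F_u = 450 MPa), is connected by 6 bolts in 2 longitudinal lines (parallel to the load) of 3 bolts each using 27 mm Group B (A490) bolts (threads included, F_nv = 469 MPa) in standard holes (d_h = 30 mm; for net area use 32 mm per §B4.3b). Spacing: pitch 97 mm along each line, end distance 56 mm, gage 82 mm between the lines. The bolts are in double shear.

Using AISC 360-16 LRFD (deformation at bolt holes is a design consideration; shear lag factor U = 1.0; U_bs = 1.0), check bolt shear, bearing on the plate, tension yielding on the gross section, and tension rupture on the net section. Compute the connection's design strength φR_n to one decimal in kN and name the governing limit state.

779.6 kN (net-section rupture governs)

Bolt shear: A_b = π(27)²/4 = 572.56 mm². φR_n = 0.75 × 469 × 572.56 × 6 × 2 = 2416.8 kN.
Bearing (14 mm plate, F_u = 450 MPa): end bolts L_c = 56 − 30/2 = 41, R_n = min(1.2×41×14×450, 2.4×27×14×450) = 309.96 kN/bolt; interior L_c = 97 − 30 = 67, R_n = 408.24 kN/bolt. φR_n = 0.75 × (2×309.96 + 4×408.24) = 1689.7 kN.
Tension yield (gross): A_g = 229×14 = 3206 mm². φR_n = 0.90 × 345 × 3206 = 995.5 kN.
Tension rupture (net): A_n = (229 − 2×32)×14 = 2310 mm² (U = 1.0, A_e = A_n). φR_n = 0.75 × 450 × 2310 = 779.6 kN.
Governing: min(2416.8, 1689.7, 995.5, 779.6) = 779.6 kN → net-section rupture.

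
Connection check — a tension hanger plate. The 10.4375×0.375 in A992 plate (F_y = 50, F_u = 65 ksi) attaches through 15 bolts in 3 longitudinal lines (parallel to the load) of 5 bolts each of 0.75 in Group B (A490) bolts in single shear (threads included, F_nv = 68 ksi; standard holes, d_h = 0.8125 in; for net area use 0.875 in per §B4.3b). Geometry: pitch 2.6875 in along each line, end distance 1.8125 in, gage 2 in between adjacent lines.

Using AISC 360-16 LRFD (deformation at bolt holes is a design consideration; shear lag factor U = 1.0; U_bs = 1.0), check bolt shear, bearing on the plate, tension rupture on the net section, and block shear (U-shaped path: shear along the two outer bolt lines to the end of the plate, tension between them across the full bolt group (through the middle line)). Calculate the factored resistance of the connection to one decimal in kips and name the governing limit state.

142.8 kips (net-section rupture governs)

Bolt shear: A_b = π(0.75)²/4 = 0.44179 in². φR_n = 0.75 × 68 × 0.44179 × 15 × 1 = 338.0 kips.
Bearing (0.375 in plate, F_u = 65 ksi): end bolts L_c = 1.8125 − 0.8125/2 = 1.40625, R_n = min(1.2×1.40625×0.375×65, 2.4×0.75×0.375×65) = 41.133 kips/bolt; interior L_c = 2.6875 − 0.8125 = 1.875, R_n = 43.875 kips/bolt. φR_n = 0.75 × (3×41.133 + 12×43.875) = 487.4 kips.
Tension rupture (net): A_n = (10.4375 − 3×0.875)×0.375 = 2.9297 in² (U = 1.0, A_e = A_n). φR_n = 0.75 × 65 × 2.9297 = 142.8 kips.
Block shear: shear path 2×[1.8125+4×2.6875] = 2×12.5625 in, A_gv = 9.4219, A_nv = 2×(12.5625 − 4.5×0.875)×0.375 = 6.4688 in²; tension across gage: (4 − 2×0.875)×0.375 = 0.84375 in². R_n = min(0.6×65×6.4688, 0.6×50×9.4219) + 1.0×65×0.84375 = min(252.28, 282.66) + 54.844 = 307.12 kips. φR_n = 0.75 × 307.12 = 230.3 kips.
Governing: min(338.0, 487.4, 142.8, 230.3) = 142.8 kips → net-section rupture.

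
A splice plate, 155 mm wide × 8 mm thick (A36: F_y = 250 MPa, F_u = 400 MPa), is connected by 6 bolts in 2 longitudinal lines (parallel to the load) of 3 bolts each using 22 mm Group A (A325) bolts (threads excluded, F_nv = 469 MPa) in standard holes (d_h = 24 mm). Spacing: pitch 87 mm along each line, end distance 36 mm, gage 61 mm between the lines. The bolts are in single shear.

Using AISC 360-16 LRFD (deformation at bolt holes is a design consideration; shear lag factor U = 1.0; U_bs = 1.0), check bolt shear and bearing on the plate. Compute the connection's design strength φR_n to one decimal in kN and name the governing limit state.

Bolt shear: A_b = π(22)²/4 = 380.13 mm². φR_n = 0.75 × 469 × 380.13 × 6 × 1 = 802.3 kN.
Bearing (8 mm plate, F_u = 400 MPa): end bolts L_c = 36 − 24/2 = 24, R_n = min(1.2×24×8×400, 2.4×22×8×400) = 92.16 kN/bolt; interior L_c = 87 − 24 = 63, R_n = 168.96 kN/bolt. φR_n = 0.75 × (2×92.16 + 4×168.96) = 645.1 kN.
Governing: min(802.3, 645.1) = 645.1 kN → bearing.

645.1 kN (bearing governs)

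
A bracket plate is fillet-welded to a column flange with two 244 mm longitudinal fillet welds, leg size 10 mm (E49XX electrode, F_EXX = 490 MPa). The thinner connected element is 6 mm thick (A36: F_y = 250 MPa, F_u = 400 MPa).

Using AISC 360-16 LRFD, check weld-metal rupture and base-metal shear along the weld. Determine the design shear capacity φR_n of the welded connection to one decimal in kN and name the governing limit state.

439.2 kN (base-metal shear governs)

Weld metal: throat = 0.707×10 = 7.07 mm, L = 2×244 = 488 mm. φR_n = 0.75 × 0.6 × 490 × 7.07 × 488 = 760.8 kN.
Base metal shear (6 mm plate): yield φR_n = 1.0×0.6×250×6×488 = 439.2 kN; rupture φR_n = 0.75×0.6×400×6×488 = 527.0 kN; take 439.2 kN (yield).
Governing: min(760.8, 439.2) = 439.2 kN → base-metal shear.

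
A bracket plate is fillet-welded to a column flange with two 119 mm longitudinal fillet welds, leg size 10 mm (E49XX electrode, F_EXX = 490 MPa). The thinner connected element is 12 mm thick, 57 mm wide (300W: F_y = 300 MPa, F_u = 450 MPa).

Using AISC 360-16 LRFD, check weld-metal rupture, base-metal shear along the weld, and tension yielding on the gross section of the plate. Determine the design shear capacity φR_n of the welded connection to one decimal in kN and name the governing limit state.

Weld metal: throat = 0.707×10 = 7.07 mm, L = 2×119 = 238 mm. φR_n = 0.75 × 0.6 × 490 × 7.07 × 238 = 371.0 kN.
Base metal shear (12 mm plate): yield φR_n = 1.0×0.6×300×12×238 = 514.1 kN; rupture φR_n = 0.75×0.6×450×12×238 = 578.3 kN; take 514.1 kN (yield).
Tension yield (gross): A_g = 57×12 = 684 mm². φR_n = 0.90 × 300 × 684 = 184.7 kN.
Governing: min(371.0, 514.1, 184.7) = 184.7 kN → gross-section yield.

184.7 kN (gross-section yield governs)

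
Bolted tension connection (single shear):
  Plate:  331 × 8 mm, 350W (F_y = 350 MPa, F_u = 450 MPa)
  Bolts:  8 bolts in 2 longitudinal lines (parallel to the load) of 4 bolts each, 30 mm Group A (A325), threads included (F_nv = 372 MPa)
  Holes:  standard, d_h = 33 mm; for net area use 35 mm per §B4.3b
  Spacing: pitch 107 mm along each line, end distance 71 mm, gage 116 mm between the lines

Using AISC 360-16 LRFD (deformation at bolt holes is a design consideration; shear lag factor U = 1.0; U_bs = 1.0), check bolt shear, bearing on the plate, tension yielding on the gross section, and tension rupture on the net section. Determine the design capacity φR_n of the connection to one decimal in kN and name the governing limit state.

704.7 kN (net-section rupture governs)

Bolt shear: A_b = π(30)²/4 = 706.86 mm². φR_n = 0.75 × 372 × 706.86 × 8 × 1 = 1577.7 kN.
Bearing (8 mm plate, F_u = 450 MPa): end bolts L_c = 71 − 33/2 = 54.5, R_n = min(1.2×54.5×8×450, 2.4×30×8×450) = 235.44 kN/bolt; interior L_c = 107 − 33 = 74, R_n = 259.2 kN/bolt. φR_n = 0.75 × (2×235.44 + 6×259.2) = 1519.6 kN.
Tension yield (gross): A_g = 331×8 = 2648 mm². φR_n = 0.90 × 350 × 2648 = 834.1 kN.
Tension rupture (net): A_n = (331 − 2×35)×8 = 2088 mm² (U = 1.0, A_e = A_n). φR_n = 0.75 × 450 × 2088 = 704.7 kN.
Governing: min(1577.7, 1519.6, 834.1, 704.7) = 704.7 kN → net-section rupture.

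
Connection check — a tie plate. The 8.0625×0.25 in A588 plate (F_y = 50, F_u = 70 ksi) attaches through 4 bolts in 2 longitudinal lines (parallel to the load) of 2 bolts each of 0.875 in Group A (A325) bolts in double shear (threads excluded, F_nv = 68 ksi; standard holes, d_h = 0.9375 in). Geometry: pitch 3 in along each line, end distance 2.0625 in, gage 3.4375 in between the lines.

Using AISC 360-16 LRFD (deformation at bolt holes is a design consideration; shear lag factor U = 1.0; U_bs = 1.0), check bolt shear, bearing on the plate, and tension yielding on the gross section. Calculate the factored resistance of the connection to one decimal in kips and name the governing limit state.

90.7 kips (gross-section yield governs)

Bolt shear: A_b = π(0.875)²/4 = 0.60132 in². φR_n = 0.75 × 68 × 0.60132 × 4 × 2 = 245.3 kips.
Bearing (0.25 in plate, F_u = 70 ksi): end bolts L_c = 2.0625 − 0.9375/2 = 1.59375, R_n = min(1.2×1.59375×0.25×70, 2.4×0.875×0.25×70) = 33.469 kips/bolt; interior L_c = 3 − 0.9375 = 2.0625, R_n = 36.75 kips/bolt. φR_n = 0.75 × (2×33.469 + 2×36.75) = 105.3 kips.
Tension yield (gross): A_g = 8.0625×0.25 = 2.0156 in². φR_n = 0.90 × 50 × 2.0156 = 90.7 kips.
Governing: min(245.3, 105.3, 90.7) = 90.7 kips → gross-section yield.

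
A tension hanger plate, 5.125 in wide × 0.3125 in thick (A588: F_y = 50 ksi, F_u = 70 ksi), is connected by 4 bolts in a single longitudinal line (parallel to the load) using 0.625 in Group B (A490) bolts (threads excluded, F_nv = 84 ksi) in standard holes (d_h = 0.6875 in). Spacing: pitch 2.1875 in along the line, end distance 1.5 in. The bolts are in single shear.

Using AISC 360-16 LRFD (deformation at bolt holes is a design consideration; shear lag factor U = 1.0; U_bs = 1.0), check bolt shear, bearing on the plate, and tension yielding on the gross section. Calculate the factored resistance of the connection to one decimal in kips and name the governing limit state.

72.1 kips (gross-section yield governs)

Bolt shear: A_b = π(0.625)²/4 = 0.3068 in². φR_n = 0.75 × 84 × 0.3068 × 4 × 1 = 77.3 kips.
Bearing (0.3125 in plate, F_u = 70 ksi): end bolts L_c = 1.5 − 0.6875/2 = 1.15625, R_n = min(1.2×1.15625×0.3125×70, 2.4×0.625×0.3125×70) = 30.352 kips/bolt; interior L_c = 2.1875 − 0.6875 = 1.5, R_n = 32.813 kips/bolt. φR_n = 0.75 × (1×30.352 + 3×32.813) = 96.6 kips.
Tension yield (gross): A_g = 5.125×0.3125 = 1.6016 in². φR_n = 0.90 × 50 × 1.6016 = 72.1 kips.
Governing: min(77.3, 96.6, 72.1) = 72.1 kips → gross-section yield.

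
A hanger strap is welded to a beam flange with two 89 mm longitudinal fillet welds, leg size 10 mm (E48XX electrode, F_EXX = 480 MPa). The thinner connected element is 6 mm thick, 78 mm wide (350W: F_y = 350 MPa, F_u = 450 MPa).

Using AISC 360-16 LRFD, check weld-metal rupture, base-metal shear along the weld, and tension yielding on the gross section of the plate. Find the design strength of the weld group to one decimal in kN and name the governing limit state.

Weld metal: throat = 0.707×10 = 7.07 mm, L = 2×89 = 178 mm. φR_n = 0.75 × 0.6 × 480 × 7.07 × 178 = 271.8 kN.
Base metal shear (6 mm plate): yield φR_n = 1.0×0.6×350×6×178 = 224.3 kN; rupture φR_n = 0.75×0.6×450×6×178 = 216.3 kN; take 216.3 kN (rupture).
Tension yield (gross): A_g = 78×6 = 468 mm². φR_n = 0.90 × 350 × 468 = 147.4 kN.
Governing: min(271.8, 216.3, 147.4) = 147.4 kN → gross-section yield.

147.4 kN (gross-section yield governs)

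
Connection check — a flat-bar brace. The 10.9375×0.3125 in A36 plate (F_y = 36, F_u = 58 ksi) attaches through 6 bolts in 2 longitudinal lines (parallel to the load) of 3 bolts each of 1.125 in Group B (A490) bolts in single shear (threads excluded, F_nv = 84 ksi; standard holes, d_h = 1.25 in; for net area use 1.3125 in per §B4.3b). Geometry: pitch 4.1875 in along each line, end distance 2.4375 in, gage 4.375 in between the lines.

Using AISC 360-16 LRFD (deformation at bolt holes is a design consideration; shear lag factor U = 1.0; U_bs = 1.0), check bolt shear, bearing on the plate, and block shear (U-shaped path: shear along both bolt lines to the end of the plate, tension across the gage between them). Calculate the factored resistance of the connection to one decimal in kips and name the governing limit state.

Bolt shear: A_b = π(1.125)²/4 = 0.99402 in². φR_n = 0.75 × 84 × 0.99402 × 6 × 1 = 375.7 kips.
Bearing (0.3125 in plate, F_u = 58 ksi): end bolts L_c = 2.4375 − 1.25/2 = 1.8125, R_n = min(1.2×1.8125×0.3125×58, 2.4×1.125×0.3125×58) = 39.422 kips/bolt; interior L_c = 4.1875 − 1.25 = 2.9375, R_n = 48.938 kips/bolt. φR_n = 0.75 × (2×39.422 + 4×48.938) = 205.9 kips.
Block shear: shear path 2×[2.4375+2×4.1875] = 2×10.8125 in, A_gv = 6.7578, A_nv = 2×(10.8125 − 2.5×1.3125)×0.3125 = 4.707 in²; tension across gage: (4.375 − 1×1.3125)×0.3125 = 0.95703 in². R_n = min(0.6×58×4.707, 0.6×36×6.7578) + 1.0×58×0.95703 = min(163.8, 145.97) + 55.508 = 201.48 kips. φR_n = 0.75 × 201.48 = 151.1 kips.
Governing: min(375.7, 205.9, 151.1) = 151.1 kips → block shear.

151.1 kips (block shear governs)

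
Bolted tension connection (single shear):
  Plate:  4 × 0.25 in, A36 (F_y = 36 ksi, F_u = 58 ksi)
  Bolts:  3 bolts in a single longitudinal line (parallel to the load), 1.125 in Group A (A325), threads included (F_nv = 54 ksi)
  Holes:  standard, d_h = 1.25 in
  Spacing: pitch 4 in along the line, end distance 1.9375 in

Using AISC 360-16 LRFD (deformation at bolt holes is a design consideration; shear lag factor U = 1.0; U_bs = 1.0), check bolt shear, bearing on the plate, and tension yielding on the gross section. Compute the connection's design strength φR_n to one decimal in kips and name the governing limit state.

32.4 kips (gross-section yield governs)

Bolt shear: A_b = π(1.125)²/4 = 0.99402 in². φR_n = 0.75 × 54 × 0.99402 × 3 × 1 = 120.8 kips.
Bearing (0.25 in plate, F_u = 58 ksi): end bolts L_c = 1.9375 − 1.25/2 = 1.3125, R_n = min(1.2×1.3125×0.25×58, 2.4×1.125×0.25×58) = 22.838 kips/bolt; interior L_c = 4 − 1.25 = 2.75, R_n = 39.15 kips/bolt. φR_n = 0.75 × (1×22.838 + 2×39.15) = 75.9 kips.
Tension yield (gross): A_g = 4×0.25 = 1 in². φR_n = 0.90 × 36 × 1 = 32.4 kips.
Governing: min(120.8, 75.9, 32.4) = 32.4 kips → gross-section yield.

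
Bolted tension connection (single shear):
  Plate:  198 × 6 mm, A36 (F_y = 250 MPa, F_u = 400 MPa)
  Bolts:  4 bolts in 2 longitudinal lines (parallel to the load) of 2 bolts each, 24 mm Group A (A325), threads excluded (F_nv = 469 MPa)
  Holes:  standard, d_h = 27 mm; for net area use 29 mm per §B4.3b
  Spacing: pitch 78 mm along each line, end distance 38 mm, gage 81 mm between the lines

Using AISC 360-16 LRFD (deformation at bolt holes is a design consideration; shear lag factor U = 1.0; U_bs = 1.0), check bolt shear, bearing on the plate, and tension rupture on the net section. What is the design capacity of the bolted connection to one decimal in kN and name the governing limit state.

252.0 kN (net-section rupture governs)

Bolt shear: A_b = π(24)²/4 = 452.39 mm². φR_n = 0.75 × 469 × 452.39 × 4 × 1 = 636.5 kN.
Bearing (6 mm plate, F_u = 400 MPa): end bolts L_c = 38 − 27/2 = 24.5, R_n = min(1.2×24.5×6×400, 2.4×24×6×400) = 70.56 kN/bolt; interior L_c = 78 − 27 = 51, R_n = 138.24 kN/bolt. φR_n = 0.75 × (2×70.56 + 2×138.24) = 313.2 kN.
Tension rupture (net): A_n = (198 − 2×29)×6 = 840 mm² (U = 1.0, A_e = A_n). φR_n = 0.75 × 400 × 840 = 252.0 kN.
Governing: min(636.5, 313.2, 252.0) = 252.0 kN → net-section rupture.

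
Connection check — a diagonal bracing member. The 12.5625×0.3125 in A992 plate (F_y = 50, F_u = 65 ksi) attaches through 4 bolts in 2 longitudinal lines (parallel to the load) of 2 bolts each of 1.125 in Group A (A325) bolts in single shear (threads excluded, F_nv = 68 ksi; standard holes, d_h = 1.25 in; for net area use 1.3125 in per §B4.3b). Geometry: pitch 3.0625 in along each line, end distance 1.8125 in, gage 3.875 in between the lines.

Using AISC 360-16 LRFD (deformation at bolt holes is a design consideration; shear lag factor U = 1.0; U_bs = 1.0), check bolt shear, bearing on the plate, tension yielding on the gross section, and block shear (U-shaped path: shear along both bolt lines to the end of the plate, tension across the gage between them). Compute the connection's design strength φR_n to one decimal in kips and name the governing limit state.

Bolt shear: A_b = π(1.125)²/4 = 0.99402 in². φR_n = 0.75 × 68 × 0.99402 × 4 × 1 = 202.8 kips.
Bearing (0.3125 in plate, F_u = 65 ksi): end bolts L_c = 1.8125 − 1.25/2 = 1.1875, R_n = min(1.2×1.1875×0.3125×65, 2.4×1.125×0.3125×65) = 28.945 kips/bolt; interior L_c = 3.0625 − 1.25 = 1.8125, R_n = 44.18 kips/bolt. φR_n = 0.75 × (2×28.945 + 2×44.18) = 109.7 kips.
Tension yield (gross): A_g = 12.5625×0.3125 = 3.9258 in². φR_n = 0.90 × 50 × 3.9258 = 176.7 kips.
Block shear: shear path 2×[1.8125+1×3.0625] = 2×4.875 in, A_gv = 3.0469, A_nv = 2×(4.875 − 1.5×1.3125)×0.3125 = 1.8164 in²; tension across gage: (3.875 − 1×1.3125)×0.3125 = 0.80078 in². R_n = min(0.6×65×1.8164, 0.6×50×3.0469) + 1.0×65×0.80078 = min(70.84, 91.407) + 52.051 = 122.89 kips. φR_n = 0.75 × 122.89 = 92.2 kips.
Governing: min(202.8, 109.7, 176.7, 92.2) = 92.2 kips → block shear.

92.2 kips (block shear governs)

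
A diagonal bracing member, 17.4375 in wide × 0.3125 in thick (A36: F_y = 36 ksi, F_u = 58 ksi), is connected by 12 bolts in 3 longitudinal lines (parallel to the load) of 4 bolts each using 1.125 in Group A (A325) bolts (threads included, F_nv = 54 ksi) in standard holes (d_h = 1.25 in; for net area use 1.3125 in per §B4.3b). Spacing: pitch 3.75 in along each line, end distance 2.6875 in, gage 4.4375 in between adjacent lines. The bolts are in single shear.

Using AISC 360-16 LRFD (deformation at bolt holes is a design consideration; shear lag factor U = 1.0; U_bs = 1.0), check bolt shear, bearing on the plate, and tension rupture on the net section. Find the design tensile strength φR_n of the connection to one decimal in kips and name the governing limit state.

183.5 kips (net-section rupture governs)

Bolt shear: A_b = π(1.125)²/4 = 0.99402 in². φR_n = 0.75 × 54 × 0.99402 × 12 × 1 = 483.1 kips.
Bearing (0.3125 in plate, F_u = 58 ksi): end bolts L_c = 2.6875 − 1.25/2 = 2.0625, R_n = min(1.2×2.0625×0.3125×58, 2.4×1.125×0.3125×58) = 44.859 kips/bolt; interior L_c = 3.75 − 1.25 = 2.5, R_n = 48.938 kips/bolt. φR_n = 0.75 × (3×44.859 + 9×48.938) = 431.3 kips.
Tension rupture (net): A_n = (17.4375 − 3×1.3125)×0.3125 = 4.2188 in² (U = 1.0, A_e = A_n). φR_n = 0.75 × 58 × 4.2188 = 183.5 kips.
Governing: min(483.1, 431.3, 183.5) = 183.5 kips → net-section rupture.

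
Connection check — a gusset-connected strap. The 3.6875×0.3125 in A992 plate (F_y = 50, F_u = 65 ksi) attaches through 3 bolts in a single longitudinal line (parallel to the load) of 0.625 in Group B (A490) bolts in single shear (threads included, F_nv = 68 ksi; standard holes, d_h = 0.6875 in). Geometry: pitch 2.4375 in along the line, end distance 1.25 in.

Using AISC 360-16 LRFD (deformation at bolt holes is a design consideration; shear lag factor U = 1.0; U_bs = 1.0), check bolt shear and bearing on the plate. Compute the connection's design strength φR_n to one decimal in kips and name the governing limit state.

46.9 kips (bolt shear governs)

Bolt shear: A_b = π(0.625)²/4 = 0.3068 in². φR_n = 0.75 × 68 × 0.3068 × 3 × 1 = 46.9 kips.
Bearing (0.3125 in plate, F_u = 65 ksi): end bolts L_c = 1.25 − 0.6875/2 = 0.90625, R_n = min(1.2×0.90625×0.3125×65, 2.4×0.625×0.3125×65) = 22.09 kips/bolt; interior L_c = 2.4375 − 0.6875 = 1.75, R_n = 30.469 kips/bolt. φR_n = 0.75 × (1×22.09 + 2×30.469) = 62.3 kips.
Governing: min(46.9, 62.3) = 46.9 kips → bolt shear.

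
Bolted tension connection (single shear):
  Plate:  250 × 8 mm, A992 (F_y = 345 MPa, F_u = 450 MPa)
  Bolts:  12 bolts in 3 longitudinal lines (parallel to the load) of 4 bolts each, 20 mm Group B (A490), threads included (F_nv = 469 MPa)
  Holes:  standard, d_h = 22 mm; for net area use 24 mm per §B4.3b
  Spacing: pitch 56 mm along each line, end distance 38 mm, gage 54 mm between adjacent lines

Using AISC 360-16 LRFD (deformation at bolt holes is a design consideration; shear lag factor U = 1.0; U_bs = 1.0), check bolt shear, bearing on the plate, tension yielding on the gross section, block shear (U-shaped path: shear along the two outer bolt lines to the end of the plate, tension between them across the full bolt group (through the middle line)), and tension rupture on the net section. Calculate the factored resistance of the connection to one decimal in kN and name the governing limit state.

Bolt shear: A_b = π(20)²/4 = 314.16 mm². φR_n = 0.75 × 469 × 314.16 × 12 × 1 = 1326.1 kN.
Bearing (8 mm plate, F_u = 450 MPa): end bolts L_c = 38 − 22/2 = 27, R_n = min(1.2×27×8×450, 2.4×20×8×450) = 116.64 kN/bolt; interior L_c = 56 − 22 = 34, R_n = 146.88 kN/bolt. φR_n = 0.75 × (3×116.64 + 9×146.88) = 1253.9 kN.
Tension yield (gross): A_g = 250×8 = 2000 mm². φR_n = 0.90 × 345 × 2000 = 621.0 kN.
Block shear: shear path 2×[38+3×56] = 2×206 mm, A_gv = 3296, A_nv = 2×(206 − 3.5×24)×8 = 1952 mm²; tension across gage: (108 − 2×24)×8 = 480 mm². R_n = min(0.6×450×1952, 0.6×345×3296) + 1.0×450×480 = min(527.04, 682.27) + 216 = 743.04 kN. φR_n = 0.75 × 743.04 = 557.3 kN.
Tension rupture (net): A_n = (250 − 3×24)×8 = 1424 mm² (U = 1.0, A_e = A_n). φR_n = 0.75 × 450 × 1424 = 480.6 kN.
Governing: min(1326.1, 1253.9, 621.0, 557.3, 480.6) = 480.6 kN → net-section rupture.

480.6 kN (net-section rupture governs)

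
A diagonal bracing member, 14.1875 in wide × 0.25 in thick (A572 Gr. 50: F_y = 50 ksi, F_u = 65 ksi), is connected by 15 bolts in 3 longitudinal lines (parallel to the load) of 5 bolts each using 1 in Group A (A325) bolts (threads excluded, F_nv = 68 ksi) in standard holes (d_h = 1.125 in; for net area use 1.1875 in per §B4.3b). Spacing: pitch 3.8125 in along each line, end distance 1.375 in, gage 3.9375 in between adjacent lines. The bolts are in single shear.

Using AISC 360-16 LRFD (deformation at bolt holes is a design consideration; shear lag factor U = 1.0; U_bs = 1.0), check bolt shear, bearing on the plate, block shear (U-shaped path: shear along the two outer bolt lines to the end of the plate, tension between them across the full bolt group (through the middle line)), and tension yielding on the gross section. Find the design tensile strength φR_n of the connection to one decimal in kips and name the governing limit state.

159.6 kips (gross-section yield governs)

Bolt shear: A_b = π(1)²/4 = 0.7854 in². φR_n = 0.75 × 68 × 0.7854 × 15 × 1 = 600.8 kips.
Bearing (0.25 in plate, F_u = 65 ksi): end bolts L_c = 1.375 − 1.125/2 = 0.8125, R_n = min(1.2×0.8125×0.25×65, 2.4×1×0.25×65) = 15.844 kips/bolt; interior L_c = 3.8125 − 1.125 = 2.6875, R_n = 39 kips/bolt. φR_n = 0.75 × (3×15.844 + 12×39) = 386.6 kips.
Block shear: shear path 2×[1.375+4×3.8125] = 2×16.625 in, A_gv = 8.3125, A_nv = 2×(16.625 − 4.5×1.1875)×0.25 = 5.6406 in²; tension across gage: (7.875 − 2×1.1875)×0.25 = 1.375 in². R_n = min(0.6×65×5.6406, 0.6×50×8.3125) + 1.0×65×1.375 = min(219.98, 249.38) + 89.375 = 309.36 kips. φR_n = 0.75 × 309.36 = 232.0 kips.
Tension yield (gross): A_g = 14.1875×0.25 = 3.5469 in². φR_n = 0.90 × 50 × 3.5469 = 159.6 kips.
Governing: min(600.8, 386.6, 232.0, 159.6) = 159.6 kips → gross-section yield.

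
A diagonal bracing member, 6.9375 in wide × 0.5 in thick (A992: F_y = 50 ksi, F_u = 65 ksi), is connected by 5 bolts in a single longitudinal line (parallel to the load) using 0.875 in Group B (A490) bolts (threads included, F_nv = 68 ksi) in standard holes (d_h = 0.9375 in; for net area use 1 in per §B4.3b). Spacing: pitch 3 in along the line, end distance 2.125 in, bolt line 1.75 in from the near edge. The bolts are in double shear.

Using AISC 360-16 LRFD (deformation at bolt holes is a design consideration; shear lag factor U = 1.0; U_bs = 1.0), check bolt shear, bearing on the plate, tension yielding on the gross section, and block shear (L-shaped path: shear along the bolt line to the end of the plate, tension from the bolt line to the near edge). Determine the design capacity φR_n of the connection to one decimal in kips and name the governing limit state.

156.1 kips (gross-section yield governs)

Bolt shear: A_b = π(0.875)²/4 = 0.60132 in². φR_n = 0.75 × 68 × 0.60132 × 5 × 2 = 306.7 kips.
Bearing (0.5 in plate, F_u = 65 ksi): end bolts L_c = 2.125 − 0.9375/2 = 1.65625, R_n = min(1.2×1.65625×0.5×65, 2.4×0.875×0.5×65) = 64.594 kips/bolt; interior L_c = 3 − 0.9375 = 2.0625, R_n = 68.25 kips/bolt. φR_n = 0.75 × (1×64.594 + 4×68.25) = 253.2 kips.
Tension yield (gross): A_g = 6.9375×0.5 = 3.4688 in². φR_n = 0.90 × 50 × 3.4688 = 156.1 kips.
Block shear: shear path 1×[2.125+4×3] = 1×14.125 in, A_gv = 7.0625, A_nv = 1×(14.125 − 4.5×1)×0.5 = 4.8125 in²; tension to near edge: (1.75 − 0.5×1)×0.5 = 0.625 in². R_n = min(0.6×65×4.8125, 0.6×50×7.0625) + 1.0×65×0.625 = min(187.69, 211.88) + 40.625 = 228.32 kips. φR_n = 0.75 × 228.32 = 171.2 kips.
Governing: min(306.7, 253.2, 156.1, 171.2) = 156.1 kips → gross-section yield.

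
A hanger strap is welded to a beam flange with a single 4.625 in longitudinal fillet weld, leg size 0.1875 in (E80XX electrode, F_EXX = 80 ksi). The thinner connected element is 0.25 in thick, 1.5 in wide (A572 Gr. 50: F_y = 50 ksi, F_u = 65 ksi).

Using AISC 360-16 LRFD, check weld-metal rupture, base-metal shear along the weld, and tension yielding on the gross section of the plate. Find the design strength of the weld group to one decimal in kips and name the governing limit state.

16.9 kips (gross-section yield governs)

Weld metal: throat = 0.707×0.1875 = 0.13256 in, L = 4.625 in. φR_n = 0.75 × 0.6 × 80 × 0.13256 × 4.625 = 22.1 kips.
Base metal shear (0.25 in plate): yield φR_n = 1.0×0.6×50×0.25×4.625 = 34.7 kips; rupture φR_n = 0.75×0.6×65×0.25×4.625 = 33.8 kips; take 33.8 kips (rupture).
Tension yield (gross): A_g = 1.5×0.25 = 0.375 in². φR_n = 0.90 × 50 × 0.375 = 16.9 kips.
Governing: min(22.1, 33.8, 16.9) = 16.9 kips → gross-section yield.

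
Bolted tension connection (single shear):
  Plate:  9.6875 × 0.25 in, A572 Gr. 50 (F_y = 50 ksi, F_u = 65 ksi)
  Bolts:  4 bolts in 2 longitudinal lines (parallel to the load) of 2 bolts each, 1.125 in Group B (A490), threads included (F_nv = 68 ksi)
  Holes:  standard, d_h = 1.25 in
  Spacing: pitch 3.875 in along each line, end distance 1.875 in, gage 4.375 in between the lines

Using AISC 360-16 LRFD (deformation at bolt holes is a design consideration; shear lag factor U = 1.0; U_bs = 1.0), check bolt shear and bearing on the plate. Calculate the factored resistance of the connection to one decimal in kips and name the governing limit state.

102.4 kips (bearing governs)

Bolt shear: A_b = π(1.125)²/4 = 0.99402 in². φR_n = 0.75 × 68 × 0.99402 × 4 × 1 = 202.8 kips.
Bearing (0.25 in plate, F_u = 65 ksi): end bolts L_c = 1.875 − 1.25/2 = 1.25, R_n = min(1.2×1.25×0.25×65, 2.4×1.125×0.25×65) = 24.375 kips/bolt; interior L_c = 3.875 − 1.25 = 2.625, R_n = 43.875 kips/bolt. φR_n = 0.75 × (2×24.375 + 2×43.875) = 102.4 kips.
Governing: min(202.8, 102.4) = 102.4 kips → bearing.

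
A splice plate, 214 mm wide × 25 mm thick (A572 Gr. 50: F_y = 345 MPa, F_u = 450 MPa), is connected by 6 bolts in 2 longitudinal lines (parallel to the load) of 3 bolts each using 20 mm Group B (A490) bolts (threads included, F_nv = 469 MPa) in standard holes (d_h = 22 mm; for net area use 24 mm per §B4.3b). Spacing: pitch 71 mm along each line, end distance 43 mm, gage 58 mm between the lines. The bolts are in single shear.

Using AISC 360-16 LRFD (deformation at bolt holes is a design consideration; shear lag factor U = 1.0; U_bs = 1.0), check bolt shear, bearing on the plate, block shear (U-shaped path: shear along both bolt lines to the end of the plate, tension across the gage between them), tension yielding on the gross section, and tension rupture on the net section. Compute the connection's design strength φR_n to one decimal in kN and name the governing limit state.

Bolt shear: A_b = π(20)²/4 = 314.16 mm². φR_n = 0.75 × 469 × 314.16 × 6 × 1 = 663.0 kN.
Bearing (25 mm plate, F_u = 450 MPa): end bolts L_c = 43 − 22/2 = 32, R_n = min(1.2×32×25×450, 2.4×20×25×450) = 432 kN/bolt; interior L_c = 71 − 22 = 49, R_n = 540 kN/bolt. φR_n = 0.75 × (2×432 + 4×540) = 2268.0 kN.
Block shear: shear path 2×[43+2×71] = 2×185 mm, A_gv = 9250, A_nv = 2×(185 − 2.5×24)×25 = 6250 mm²; tension across gage: (58 − 1×24)×25 = 850 mm². R_n = min(0.6×450×6250, 0.6×345×9250) + 1.0×450×850 = min(1687.5, 1914.8) + 382.5 = 2070 kN. φR_n = 0.75 × 2070 = 1552.5 kN.
Tension yield (gross): A_g = 214×25 = 5350 mm². φR_n = 0.90 × 345 × 5350 = 1661.2 kN.
Tension rupture (net): A_n = (214 − 2×24)×25 = 4150 mm² (U = 1.0, A_e = A_n). φR_n = 0.75 × 450 × 4150 = 1400.6 kN.
Governing: min(663.0, 2268.0, 1552.5, 1661.2, 1400.6) = 663.0 kN → bolt shear.

663.0 kN (bolt shear governs)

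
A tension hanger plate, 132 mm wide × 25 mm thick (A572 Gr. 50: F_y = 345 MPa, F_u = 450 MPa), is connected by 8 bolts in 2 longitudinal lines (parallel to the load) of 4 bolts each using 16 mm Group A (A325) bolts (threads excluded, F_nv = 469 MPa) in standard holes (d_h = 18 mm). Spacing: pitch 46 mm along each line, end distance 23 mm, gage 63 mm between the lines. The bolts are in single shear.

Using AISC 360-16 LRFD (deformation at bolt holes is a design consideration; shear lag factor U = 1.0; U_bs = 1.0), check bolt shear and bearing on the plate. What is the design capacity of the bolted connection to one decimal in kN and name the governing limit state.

565.8 kN (bolt shear governs)

Bolt shear: A_b = π(16)²/4 = 201.06 mm². φR_n = 0.75 × 469 × 201.06 × 8 × 1 = 565.8 kN.
Bearing (25 mm plate, F_u = 450 MPa): end bolts L_c = 23 − 18/2 = 14, R_n = min(1.2×14×25×450, 2.4×16×25×450) = 189 kN/bolt; interior L_c = 46 − 18 = 28, R_n = 378 kN/bolt. φR_n = 0.75 × (2×189 + 6×378) = 1984.5 kN.
Governing: min(565.8, 1984.5) = 565.8 kN → bolt shear.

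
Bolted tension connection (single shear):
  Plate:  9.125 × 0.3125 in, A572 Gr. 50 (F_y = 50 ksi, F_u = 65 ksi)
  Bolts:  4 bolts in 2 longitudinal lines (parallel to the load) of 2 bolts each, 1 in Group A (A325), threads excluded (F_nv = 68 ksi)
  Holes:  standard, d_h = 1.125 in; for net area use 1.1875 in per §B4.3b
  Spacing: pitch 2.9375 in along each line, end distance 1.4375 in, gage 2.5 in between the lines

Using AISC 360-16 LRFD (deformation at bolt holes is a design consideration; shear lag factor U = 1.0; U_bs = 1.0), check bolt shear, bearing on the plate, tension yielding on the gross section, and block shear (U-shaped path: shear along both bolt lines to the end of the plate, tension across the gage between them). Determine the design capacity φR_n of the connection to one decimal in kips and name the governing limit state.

67.4 kips (block shear governs)

Bolt shear: A_b = π(1)²/4 = 0.7854 in². φR_n = 0.75 × 68 × 0.7854 × 4 × 1 = 160.2 kips.
Bearing (0.3125 in plate, F_u = 65 ksi): end bolts L_c = 1.4375 − 1.125/2 = 0.875, R_n = min(1.2×0.875×0.3125×65, 2.4×1×0.3125×65) = 21.328 kips/bolt; interior L_c = 2.9375 − 1.125 = 1.8125, R_n = 44.18 kips/bolt. φR_n = 0.75 × (2×21.328 + 2×44.18) = 98.3 kips.
Tension yield (gross): A_g = 9.125×0.3125 = 2.8516 in². φR_n = 0.90 × 50 × 2.8516 = 128.3 kips.
Block shear: shear path 2×[1.4375+1×2.9375] = 2×4.375 in, A_gv = 2.7344, A_nv = 2×(4.375 − 1.5×1.1875)×0.3125 = 1.6211 in²; tension across gage: (2.5 − 1×1.1875)×0.3125 = 0.41016 in². R_n = min(0.6×65×1.6211, 0.6×50×2.7344) + 1.0×65×0.41016 = min(63.223, 82.032) + 26.66 = 89.883 kips. φR_n = 0.75 × 89.883 = 67.4 kips.
Governing: min(160.2, 98.3, 128.3, 67.4) = 67.4 kips → block shear.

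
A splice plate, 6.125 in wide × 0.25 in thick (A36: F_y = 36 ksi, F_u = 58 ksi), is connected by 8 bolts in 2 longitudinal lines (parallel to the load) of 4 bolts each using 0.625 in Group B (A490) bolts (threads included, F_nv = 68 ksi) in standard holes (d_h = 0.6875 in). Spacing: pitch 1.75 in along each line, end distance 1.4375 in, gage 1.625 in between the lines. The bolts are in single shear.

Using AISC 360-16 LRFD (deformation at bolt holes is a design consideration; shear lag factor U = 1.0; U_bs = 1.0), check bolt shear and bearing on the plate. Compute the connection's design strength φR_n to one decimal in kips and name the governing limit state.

111.7 kips (bearing governs)

Bolt shear: A_b = π(0.625)²/4 = 0.3068 in². φR_n = 0.75 × 68 × 0.3068 × 8 × 1 = 125.2 kips.
Bearing (0.25 in plate, F_u = 58 ksi): end bolts L_c = 1.4375 − 0.6875/2 = 1.09375, R_n = min(1.2×1.09375×0.25×58, 2.4×0.625×0.25×58) = 19.031 kips/bolt; interior L_c = 1.75 − 0.6875 = 1.0625, R_n = 18.488 kips/bolt. φR_n = 0.75 × (2×19.031 + 6×18.488) = 111.7 kips.
Governing: min(125.2, 111.7) = 111.7 kips → bearing.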